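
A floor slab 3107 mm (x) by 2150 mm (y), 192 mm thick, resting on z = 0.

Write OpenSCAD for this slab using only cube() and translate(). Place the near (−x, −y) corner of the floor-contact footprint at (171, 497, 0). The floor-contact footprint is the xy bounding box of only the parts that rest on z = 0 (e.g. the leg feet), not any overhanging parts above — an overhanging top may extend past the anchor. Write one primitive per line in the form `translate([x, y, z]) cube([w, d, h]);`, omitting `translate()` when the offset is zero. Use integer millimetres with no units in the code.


translate([171, 497, 0]) cube([3107, 2150, 192]);


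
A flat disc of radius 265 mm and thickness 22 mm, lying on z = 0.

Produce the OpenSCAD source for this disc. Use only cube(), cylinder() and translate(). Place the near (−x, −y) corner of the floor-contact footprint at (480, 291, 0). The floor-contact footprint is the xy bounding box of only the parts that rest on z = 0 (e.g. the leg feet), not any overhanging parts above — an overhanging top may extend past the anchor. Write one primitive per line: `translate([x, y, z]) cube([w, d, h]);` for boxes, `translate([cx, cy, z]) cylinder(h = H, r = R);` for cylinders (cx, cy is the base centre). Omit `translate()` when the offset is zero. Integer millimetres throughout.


translate([745, 556, 0]) cylinder(h = 22, r = 265);


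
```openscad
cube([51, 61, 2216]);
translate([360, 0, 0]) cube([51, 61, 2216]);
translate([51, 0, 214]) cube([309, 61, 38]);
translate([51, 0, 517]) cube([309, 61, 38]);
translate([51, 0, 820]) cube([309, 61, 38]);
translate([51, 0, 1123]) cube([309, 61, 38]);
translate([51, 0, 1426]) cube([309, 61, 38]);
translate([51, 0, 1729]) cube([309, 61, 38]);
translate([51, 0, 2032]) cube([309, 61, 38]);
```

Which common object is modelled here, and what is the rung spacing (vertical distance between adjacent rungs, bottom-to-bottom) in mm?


A ladder. The rung spacing is 303 mm.

Two tall 51×61 posts with 7 short bars between them — a ladder. Adjacent rungs sit at z = 214 and z = 517, so the spacing is 517 − 214 = 303 mm.


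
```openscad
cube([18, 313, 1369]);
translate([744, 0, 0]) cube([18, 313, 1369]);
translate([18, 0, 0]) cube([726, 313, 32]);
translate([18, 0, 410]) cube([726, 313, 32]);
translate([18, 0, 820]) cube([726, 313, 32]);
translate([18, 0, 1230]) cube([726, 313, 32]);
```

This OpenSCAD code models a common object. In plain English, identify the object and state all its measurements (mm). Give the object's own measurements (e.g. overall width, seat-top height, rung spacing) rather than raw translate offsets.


An open bookshelf. Two side panels, each 18 mm thick, 313 mm deep and 1369 mm tall, stand 762 mm apart (outside-to-outside). Between them sit 4 shelves, each 32 mm thick and 313 mm deep, spanning the full gap between the sides. The bottom shelf rests on the floor (its underside at z = 0) and the clear gap between one shelf's top and the next shelf's underside is 378 mm.


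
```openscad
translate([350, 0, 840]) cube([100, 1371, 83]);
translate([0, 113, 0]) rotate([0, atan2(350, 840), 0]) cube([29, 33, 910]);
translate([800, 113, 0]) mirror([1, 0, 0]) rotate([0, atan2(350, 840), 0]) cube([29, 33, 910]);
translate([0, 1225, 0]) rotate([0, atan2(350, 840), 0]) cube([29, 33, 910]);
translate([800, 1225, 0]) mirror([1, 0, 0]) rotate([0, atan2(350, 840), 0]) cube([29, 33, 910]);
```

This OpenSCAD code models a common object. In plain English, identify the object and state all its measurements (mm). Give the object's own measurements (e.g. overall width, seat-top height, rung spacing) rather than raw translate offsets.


A sawhorse. A 100×1371×83 mm beam (x, y, z) sits on two A-frame leg pairs. Each pair is two raked legs of 29×33 mm section (33 mm along y) splaying symmetrically in x. Each leg rises 840 mm vertically over 350 mm of horizontal reach and is 910 mm long along its own axis. Every leg's outer bottom edge rests on the floor and its outer top edge meets a bottom edge of the beam — the left legs (tilting toward +x) meet the beam's −x bottom edge, the right legs (their mirror images, tilting toward −x) meet its +x bottom edge — so the leg tops tuck under the beam, the beam's underside is 840 mm above the floor, and the feet are 800 mm apart outside-to-outside with the beam centred between them. The two leg pairs are set in 113 mm from either end of the beam.


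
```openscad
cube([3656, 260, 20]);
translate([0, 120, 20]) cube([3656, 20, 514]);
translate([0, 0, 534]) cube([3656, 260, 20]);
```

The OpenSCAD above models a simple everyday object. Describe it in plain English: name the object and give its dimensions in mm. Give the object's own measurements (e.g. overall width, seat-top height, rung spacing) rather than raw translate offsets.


An I-beam lying along x, 3656 mm long. Overall section height 554 mm. Two flanges 260 mm wide (y) and 20 mm thick, one on the floor and one at the top; a web 20 mm thick runs between them, centred on the flange width.


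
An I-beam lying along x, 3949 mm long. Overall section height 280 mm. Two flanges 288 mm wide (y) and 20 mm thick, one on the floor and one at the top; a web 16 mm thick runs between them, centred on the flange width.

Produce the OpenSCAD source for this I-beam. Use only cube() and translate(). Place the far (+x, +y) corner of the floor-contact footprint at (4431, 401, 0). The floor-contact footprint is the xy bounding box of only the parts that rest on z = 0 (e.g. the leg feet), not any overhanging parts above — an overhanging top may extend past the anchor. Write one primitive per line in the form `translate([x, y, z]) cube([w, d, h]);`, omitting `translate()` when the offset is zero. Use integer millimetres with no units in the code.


translate([482, 113, 0]) cube([3949, 288, 20]);
translate([482, 249, 20]) cube([3949, 16, 240]);
translate([482, 113, 260]) cube([3949, 288, 20]);


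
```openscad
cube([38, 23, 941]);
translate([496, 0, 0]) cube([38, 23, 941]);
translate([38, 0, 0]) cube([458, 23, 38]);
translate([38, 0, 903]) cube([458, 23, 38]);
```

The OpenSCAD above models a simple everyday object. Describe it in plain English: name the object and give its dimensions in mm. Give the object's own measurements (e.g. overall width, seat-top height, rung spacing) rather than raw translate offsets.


A rectangular picture frame lying in the x–z plane (depth along y). The opening is 458 mm wide (x) by 865 mm tall (z), surrounded by a border 38 mm wide on all four sides. The frame is 23 mm deep and is made of two full-height vertical stiles with two horizontal rails fitted between them.


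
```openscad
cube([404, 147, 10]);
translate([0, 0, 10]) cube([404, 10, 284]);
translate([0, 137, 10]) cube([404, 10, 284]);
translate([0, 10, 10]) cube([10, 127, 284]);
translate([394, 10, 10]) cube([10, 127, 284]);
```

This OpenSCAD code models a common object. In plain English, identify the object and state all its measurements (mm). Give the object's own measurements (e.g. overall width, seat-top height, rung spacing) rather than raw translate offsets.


An open-topped rectangular box: outside dimensions 404×147×294 mm, with a uniform wall and base thickness of 10 mm. The base is a full 404×147 slab on the floor; four walls sit on top of the base. The front and back walls (the −y and +y sides) span the full width; the two side walls fit between them.


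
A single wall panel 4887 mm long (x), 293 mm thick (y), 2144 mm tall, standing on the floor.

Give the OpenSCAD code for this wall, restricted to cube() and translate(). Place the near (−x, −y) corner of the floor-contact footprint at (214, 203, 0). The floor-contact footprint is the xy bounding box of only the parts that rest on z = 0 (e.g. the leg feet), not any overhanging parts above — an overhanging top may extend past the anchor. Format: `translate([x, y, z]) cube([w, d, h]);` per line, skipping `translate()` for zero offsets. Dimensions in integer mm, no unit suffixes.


translate([214, 203, 0]) cube([4887, 293, 2144]);


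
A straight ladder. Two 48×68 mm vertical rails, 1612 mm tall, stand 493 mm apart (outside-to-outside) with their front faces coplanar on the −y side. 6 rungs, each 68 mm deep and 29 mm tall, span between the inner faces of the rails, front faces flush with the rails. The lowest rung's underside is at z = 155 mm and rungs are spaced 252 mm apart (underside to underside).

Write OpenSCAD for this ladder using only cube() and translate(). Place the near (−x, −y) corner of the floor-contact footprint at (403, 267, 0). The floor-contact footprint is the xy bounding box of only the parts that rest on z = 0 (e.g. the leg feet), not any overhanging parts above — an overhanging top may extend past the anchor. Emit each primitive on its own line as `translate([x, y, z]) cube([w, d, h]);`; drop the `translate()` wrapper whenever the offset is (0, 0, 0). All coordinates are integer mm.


translate([403, 267, 0]) cube([48, 68, 1612]);
translate([848, 267, 0]) cube([48, 68, 1612]);
translate([451, 267, 155]) cube([397, 68, 29]);
translate([451, 267, 407]) cube([397, 68, 29]);
translate([451, 267, 659]) cube([397, 68, 29]);
translate([451, 267, 911]) cube([397, 68, 29]);
translate([451, 267, 1163]) cube([397, 68, 29]);
translate([451, 267, 1415]) cube([397, 68, 29]);


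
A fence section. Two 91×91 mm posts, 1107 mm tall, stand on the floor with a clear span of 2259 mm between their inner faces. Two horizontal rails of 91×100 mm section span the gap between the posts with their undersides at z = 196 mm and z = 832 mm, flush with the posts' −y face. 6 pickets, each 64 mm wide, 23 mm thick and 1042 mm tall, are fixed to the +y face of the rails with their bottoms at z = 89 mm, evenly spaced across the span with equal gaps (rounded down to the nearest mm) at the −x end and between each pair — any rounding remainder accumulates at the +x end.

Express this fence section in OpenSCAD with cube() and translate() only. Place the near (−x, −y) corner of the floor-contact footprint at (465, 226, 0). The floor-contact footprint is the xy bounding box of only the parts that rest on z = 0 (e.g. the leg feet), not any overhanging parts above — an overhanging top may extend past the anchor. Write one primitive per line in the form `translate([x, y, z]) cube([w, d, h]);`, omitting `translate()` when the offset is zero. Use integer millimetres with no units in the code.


translate([465, 226, 0]) cube([91, 91, 1107]);
translate([2815, 226, 0]) cube([91, 91, 1107]);
translate([556, 226, 196]) cube([2259, 91, 100]);
translate([556, 226, 832]) cube([2259, 91, 100]);
translate([823, 317, 89]) cube([64, 23, 1042]);
translate([1154, 317, 89]) cube([64, 23, 1042]);
translate([1485, 317, 89]) cube([64, 23, 1042]);
translate([1816, 317, 89]) cube([64, 23, 1042]);
translate([2147, 317, 89]) cube([64, 23, 1042]);
translate([2478, 317, 89]) cube([64, 23, 1042]);


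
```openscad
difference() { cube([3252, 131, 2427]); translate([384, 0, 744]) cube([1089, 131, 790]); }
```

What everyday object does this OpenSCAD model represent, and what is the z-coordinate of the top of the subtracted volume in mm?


A wall with a window opening. The window head height is 1534 mm.

A wall with a rectangular opening subtracted — a window. Sill at z = 744, opening 790 mm tall, so the head is at 744 + 790 = 1534 mm.


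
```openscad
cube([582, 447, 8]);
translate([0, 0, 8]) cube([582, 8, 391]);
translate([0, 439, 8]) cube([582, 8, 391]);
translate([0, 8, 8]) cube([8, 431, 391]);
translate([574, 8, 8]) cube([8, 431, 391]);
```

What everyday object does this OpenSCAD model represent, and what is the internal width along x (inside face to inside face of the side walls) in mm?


An open box. The internal width is 566 mm.

A 582×447 base slab with four walls standing on it — an open box. The base is 582 mm wide and the walls are 8 mm thick, so the internal width is 582 − 2 × 8 = 566 mm.


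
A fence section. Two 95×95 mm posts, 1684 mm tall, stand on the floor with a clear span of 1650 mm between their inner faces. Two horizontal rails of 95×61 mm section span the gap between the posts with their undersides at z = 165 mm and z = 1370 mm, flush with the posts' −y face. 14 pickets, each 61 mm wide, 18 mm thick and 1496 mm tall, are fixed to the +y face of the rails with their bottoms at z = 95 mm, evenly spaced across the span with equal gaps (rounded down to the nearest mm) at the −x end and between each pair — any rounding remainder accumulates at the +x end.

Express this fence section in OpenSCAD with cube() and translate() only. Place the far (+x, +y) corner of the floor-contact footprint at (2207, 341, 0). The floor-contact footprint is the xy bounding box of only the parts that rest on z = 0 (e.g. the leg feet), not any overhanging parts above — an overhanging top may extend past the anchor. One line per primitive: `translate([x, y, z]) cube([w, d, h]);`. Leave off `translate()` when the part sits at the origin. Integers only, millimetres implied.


translate([367, 246, 0]) cube([95, 95, 1684]);
translate([2112, 246, 0]) cube([95, 95, 1684]);
translate([462, 246, 165]) cube([1650, 95, 61]);
translate([462, 246, 1370]) cube([1650, 95, 61]);
translate([515, 341, 95]) cube([61, 18, 1496]);
translate([629, 341, 95]) cube([61, 18, 1496]);
translate([743, 341, 95]) cube([61, 18, 1496]);
translate([857, 341, 95]) cube([61, 18, 1496]);
translate([971, 341, 95]) cube([61, 18, 1496]);
translate([1085, 341, 95]) cube([61, 18, 1496]);
translate([1199, 341, 95]) cube([61, 18, 1496]);
translate([1313, 341, 95]) cube([61, 18, 1496]);
translate([1427, 341, 95]) cube([61, 18, 1496]);
translate([1541, 341, 95]) cube([61, 18, 1496]);
translate([1655, 341, 95]) cube([61, 18, 1496]);
translate([1769, 341, 95]) cube([61, 18, 1496]);
translate([1883, 341, 95]) cube([61, 18, 1496]);
translate([1997, 341, 95]) cube([61, 18, 1496]);


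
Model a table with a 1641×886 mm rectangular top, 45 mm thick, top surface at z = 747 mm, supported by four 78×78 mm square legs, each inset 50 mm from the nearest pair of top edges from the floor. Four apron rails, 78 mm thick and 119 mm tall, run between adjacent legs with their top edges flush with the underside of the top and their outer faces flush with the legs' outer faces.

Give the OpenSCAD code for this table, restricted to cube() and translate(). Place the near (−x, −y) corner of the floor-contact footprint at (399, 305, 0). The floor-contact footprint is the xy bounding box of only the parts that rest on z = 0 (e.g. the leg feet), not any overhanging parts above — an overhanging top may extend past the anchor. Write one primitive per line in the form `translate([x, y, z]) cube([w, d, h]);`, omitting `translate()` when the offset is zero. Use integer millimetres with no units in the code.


translate([349, 255, 702]) cube([1641, 886, 45]);
translate([399, 305, 0]) cube([78, 78, 702]);
translate([1862, 305, 0]) cube([78, 78, 702]);
translate([399, 1013, 0]) cube([78, 78, 702]);
translate([1862, 1013, 0]) cube([78, 78, 702]);
translate([477, 305, 583]) cube([1385, 78, 119]);
translate([477, 1013, 583]) cube([1385, 78, 119]);
translate([399, 383, 583]) cube([78, 630, 119]);
translate([1862, 383, 583]) cube([78, 630, 119]);


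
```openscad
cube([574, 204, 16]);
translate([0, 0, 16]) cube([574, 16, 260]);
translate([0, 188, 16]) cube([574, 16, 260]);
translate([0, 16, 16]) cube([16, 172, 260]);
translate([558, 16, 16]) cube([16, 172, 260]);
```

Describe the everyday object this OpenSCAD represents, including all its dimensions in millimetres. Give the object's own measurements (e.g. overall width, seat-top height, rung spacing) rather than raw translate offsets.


An open-topped rectangular box: outside dimensions 574×204×276 mm, with a uniform wall and base thickness of 16 mm. The base is a full 574×204 slab on the floor; four walls sit on top of the base. The front and back walls (the −y and +y sides) span the full width; the two side walls fit between them.


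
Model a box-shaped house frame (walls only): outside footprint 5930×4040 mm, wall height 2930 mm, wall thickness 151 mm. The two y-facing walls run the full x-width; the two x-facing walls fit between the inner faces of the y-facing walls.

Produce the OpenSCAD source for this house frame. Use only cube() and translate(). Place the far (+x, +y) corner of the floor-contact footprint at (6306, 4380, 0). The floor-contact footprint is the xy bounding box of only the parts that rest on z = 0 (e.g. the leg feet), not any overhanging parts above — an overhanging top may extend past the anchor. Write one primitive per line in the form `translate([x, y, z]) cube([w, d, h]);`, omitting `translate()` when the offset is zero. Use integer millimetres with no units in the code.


translate([376, 340, 0]) cube([5930, 151, 2930]);
translate([376, 4229, 0]) cube([5930, 151, 2930]);
translate([376, 491, 0]) cube([151, 3738, 2930]);
translate([6155, 491, 0]) cube([151, 3738, 2930]);


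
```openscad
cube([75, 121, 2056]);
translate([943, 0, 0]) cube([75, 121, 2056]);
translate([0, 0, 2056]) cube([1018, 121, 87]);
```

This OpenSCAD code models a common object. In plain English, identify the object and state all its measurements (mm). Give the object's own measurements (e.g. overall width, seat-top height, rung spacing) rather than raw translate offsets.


A door frame. The clear opening is 868 mm wide and 2056 mm high. Two 75 mm wide jambs, 121 mm deep, stand either side of the opening from the floor to the top of the opening. A 87 mm thick head sits across the top of both jambs, spanning the full outside width of the frame.


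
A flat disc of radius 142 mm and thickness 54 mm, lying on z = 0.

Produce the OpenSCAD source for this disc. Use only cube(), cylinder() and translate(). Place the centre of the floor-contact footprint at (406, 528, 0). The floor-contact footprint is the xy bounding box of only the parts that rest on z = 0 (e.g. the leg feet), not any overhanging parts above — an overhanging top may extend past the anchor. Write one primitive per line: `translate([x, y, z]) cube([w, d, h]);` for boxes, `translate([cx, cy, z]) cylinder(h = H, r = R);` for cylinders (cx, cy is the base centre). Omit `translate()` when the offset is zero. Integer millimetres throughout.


translate([406, 528, 0]) cylinder(h = 54, r = 142);


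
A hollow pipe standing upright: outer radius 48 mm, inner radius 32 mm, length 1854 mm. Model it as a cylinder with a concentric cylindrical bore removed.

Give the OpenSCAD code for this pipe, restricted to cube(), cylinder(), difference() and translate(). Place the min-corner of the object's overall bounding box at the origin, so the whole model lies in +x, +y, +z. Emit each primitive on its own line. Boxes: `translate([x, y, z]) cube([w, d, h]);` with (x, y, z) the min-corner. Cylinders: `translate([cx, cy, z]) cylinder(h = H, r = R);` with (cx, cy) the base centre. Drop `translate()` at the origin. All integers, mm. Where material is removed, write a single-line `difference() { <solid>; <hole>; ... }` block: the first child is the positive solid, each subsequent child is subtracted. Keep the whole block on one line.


difference() { translate([48, 48, 0]) cylinder(h = 1854, r = 48); translate([48, 48, 0]) cylinder(h = 1854, r = 32); }


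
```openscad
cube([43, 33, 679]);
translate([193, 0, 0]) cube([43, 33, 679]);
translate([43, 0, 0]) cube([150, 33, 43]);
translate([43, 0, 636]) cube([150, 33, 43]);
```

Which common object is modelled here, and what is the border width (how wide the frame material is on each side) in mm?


A picture frame. The border width is 43 mm.

Four thin pieces enclosing a rectangular opening — a picture frame. The two full-height stiles are 679 mm tall; the top rail sits at z = 636 and is 43 mm tall, so the border above the opening is 679 − 636 = 43 mm, matching the stile x-width.


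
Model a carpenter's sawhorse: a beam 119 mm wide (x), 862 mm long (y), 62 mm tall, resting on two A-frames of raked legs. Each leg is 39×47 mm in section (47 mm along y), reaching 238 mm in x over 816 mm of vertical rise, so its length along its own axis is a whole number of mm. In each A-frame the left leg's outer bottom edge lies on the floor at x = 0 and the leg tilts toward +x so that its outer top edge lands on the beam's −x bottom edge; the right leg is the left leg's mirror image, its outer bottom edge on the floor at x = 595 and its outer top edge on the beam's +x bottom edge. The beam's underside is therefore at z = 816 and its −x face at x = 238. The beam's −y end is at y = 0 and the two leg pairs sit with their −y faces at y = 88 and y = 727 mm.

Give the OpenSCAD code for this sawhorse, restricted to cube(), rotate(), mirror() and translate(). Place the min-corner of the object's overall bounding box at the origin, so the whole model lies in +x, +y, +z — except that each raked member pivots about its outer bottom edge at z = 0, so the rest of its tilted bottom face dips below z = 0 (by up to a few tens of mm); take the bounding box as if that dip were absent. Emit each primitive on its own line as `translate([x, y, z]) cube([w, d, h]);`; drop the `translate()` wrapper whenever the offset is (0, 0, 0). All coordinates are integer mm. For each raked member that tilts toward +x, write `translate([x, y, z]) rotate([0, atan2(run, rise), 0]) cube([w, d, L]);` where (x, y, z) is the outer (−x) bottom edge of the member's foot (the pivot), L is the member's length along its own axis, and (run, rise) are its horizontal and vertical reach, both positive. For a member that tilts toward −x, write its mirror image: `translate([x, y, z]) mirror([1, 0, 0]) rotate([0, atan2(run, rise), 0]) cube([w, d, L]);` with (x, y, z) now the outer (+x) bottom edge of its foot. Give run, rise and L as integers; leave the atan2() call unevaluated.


translate([238, 0, 816]) cube([119, 862, 62]);
translate([0, 88, 0]) rotate([0, atan2(238, 816), 0]) cube([39, 47, 850]);
translate([595, 88, 0]) mirror([1, 0, 0]) rotate([0, atan2(238, 816), 0]) cube([39, 47, 850]);
translate([0, 727, 0]) rotate([0, atan2(238, 816), 0]) cube([39, 47, 850]);
translate([595, 727, 0]) mirror([1, 0, 0]) rotate([0, atan2(238, 816), 0]) cube([39, 47, 850]);


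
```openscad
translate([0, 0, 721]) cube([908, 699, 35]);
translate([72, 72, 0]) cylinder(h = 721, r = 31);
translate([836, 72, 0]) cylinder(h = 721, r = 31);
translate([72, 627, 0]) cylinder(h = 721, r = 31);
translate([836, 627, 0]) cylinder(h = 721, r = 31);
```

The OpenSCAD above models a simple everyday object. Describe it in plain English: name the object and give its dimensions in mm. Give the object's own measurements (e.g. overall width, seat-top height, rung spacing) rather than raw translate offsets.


A rectangular dining table. The top is 908×699×35 mm with its upper surface at z = 756 mm. It stands on four round legs of 62 mm diameter, each leg's bounding box inset 41 mm from the nearest pair of top edges, running from the floor to the underside of the top.


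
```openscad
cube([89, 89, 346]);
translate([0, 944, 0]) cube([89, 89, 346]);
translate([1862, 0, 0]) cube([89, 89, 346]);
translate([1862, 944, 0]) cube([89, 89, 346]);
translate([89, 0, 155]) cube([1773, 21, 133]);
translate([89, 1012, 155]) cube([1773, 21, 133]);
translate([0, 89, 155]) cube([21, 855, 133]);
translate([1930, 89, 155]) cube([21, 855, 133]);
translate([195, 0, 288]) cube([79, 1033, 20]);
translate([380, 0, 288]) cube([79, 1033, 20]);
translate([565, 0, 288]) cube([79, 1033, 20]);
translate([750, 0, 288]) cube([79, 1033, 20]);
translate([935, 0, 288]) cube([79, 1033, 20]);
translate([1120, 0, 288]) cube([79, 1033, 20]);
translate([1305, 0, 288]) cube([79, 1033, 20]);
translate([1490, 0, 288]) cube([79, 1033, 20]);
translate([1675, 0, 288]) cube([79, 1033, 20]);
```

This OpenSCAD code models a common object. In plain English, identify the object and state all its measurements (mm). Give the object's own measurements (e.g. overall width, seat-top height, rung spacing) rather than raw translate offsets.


A bed frame 1951 mm long (x) by 1033 mm wide (y). Four 89×89 mm corner posts, 346 mm tall, at the corners of the footprint. Four rails of 21 mm thickness and 133 mm height run between adjacent posts with their undersides at z = 155 mm, their outer faces flush with the outside of the frame (the two x-running rails run between the posts' inner faces; the two y-running rails run between the posts' inner faces). 9 slats, each 79 mm wide (x) and 20 mm thick, lie across the top of the two x-running rails, running the full 1033 mm width of the frame in y; along x they sit between the end posts with a 106 mm gap after the −x posts and between neighbouring slats, leaving 108 mm before the +x posts.


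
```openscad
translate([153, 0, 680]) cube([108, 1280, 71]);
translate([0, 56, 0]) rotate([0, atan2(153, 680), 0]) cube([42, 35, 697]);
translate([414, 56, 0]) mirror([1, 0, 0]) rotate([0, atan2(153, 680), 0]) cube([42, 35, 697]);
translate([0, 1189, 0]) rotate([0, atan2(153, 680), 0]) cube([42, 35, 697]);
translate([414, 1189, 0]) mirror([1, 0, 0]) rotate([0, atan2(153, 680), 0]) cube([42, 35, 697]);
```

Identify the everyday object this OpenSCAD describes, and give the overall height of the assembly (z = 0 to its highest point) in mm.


A sawhorse. The overall height is 751 mm.

A beam across two mirrored pairs of raked legs — a sawhorse. The beam's underside is at z = 680 (matching the legs' vertical rise in atan2(153, 680)) and the beam is 71 mm tall, so its top is at 680 + 71 = 751 mm. The raked legs top out at the beam's underside, so that is the highest point.


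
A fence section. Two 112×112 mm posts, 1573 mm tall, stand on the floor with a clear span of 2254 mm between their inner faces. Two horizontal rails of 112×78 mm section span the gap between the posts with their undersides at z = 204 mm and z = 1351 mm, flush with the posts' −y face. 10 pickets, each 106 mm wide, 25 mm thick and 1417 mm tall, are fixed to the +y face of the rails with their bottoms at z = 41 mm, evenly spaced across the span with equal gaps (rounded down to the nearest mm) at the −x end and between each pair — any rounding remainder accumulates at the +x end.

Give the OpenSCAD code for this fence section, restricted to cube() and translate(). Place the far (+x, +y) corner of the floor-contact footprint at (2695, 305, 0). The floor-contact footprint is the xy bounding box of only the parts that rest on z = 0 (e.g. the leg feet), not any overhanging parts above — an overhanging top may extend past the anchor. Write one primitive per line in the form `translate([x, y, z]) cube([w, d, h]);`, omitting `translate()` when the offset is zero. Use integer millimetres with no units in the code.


translate([217, 193, 0]) cube([112, 112, 1573]);
translate([2583, 193, 0]) cube([112, 112, 1573]);
translate([329, 193, 204]) cube([2254, 112, 78]);
translate([329, 193, 1351]) cube([2254, 112, 78]);
translate([437, 305, 41]) cube([106, 25, 1417]);
translate([651, 305, 41]) cube([106, 25, 1417]);
translate([865, 305, 41]) cube([106, 25, 1417]);
translate([1079, 305, 41]) cube([106, 25, 1417]);
translate([1293, 305, 41]) cube([106, 25, 1417]);
translate([1507, 305, 41]) cube([106, 25, 1417]);
translate([1721, 305, 41]) cube([106, 25, 1417]);
translate([1935, 305, 41]) cube([106, 25, 1417]);
translate([2149, 305, 41]) cube([106, 25, 1417]);
translate([2363, 305, 41]) cube([106, 25, 1417]);


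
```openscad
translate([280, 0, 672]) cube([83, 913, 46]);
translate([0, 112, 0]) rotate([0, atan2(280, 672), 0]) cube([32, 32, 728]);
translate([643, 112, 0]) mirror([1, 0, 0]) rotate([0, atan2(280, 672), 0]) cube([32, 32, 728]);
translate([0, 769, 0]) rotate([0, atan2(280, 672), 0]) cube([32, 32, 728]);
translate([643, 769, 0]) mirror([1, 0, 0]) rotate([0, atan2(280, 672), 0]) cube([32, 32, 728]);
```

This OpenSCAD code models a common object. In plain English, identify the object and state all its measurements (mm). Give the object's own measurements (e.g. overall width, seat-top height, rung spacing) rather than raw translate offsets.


A sawhorse. A 83×913×46 mm beam (x, y, z) sits on two A-frame leg pairs. Each pair is two raked legs of 32×32 mm section (32 mm along y) splaying symmetrically in x. Each leg rises 672 mm vertically over 280 mm of horizontal reach and is 728 mm long along its own axis. Every leg's outer bottom edge rests on the floor and its outer top edge meets a bottom edge of the beam — the left legs (tilting toward +x) meet the beam's −x bottom edge, the right legs (their mirror images, tilting toward −x) meet its +x bottom edge — so the leg tops tuck under the beam, the beam's underside is 672 mm above the floor, and the feet are 643 mm apart outside-to-outside with the beam centred between them. The two leg pairs are set in 112 mm from either end of the beam.


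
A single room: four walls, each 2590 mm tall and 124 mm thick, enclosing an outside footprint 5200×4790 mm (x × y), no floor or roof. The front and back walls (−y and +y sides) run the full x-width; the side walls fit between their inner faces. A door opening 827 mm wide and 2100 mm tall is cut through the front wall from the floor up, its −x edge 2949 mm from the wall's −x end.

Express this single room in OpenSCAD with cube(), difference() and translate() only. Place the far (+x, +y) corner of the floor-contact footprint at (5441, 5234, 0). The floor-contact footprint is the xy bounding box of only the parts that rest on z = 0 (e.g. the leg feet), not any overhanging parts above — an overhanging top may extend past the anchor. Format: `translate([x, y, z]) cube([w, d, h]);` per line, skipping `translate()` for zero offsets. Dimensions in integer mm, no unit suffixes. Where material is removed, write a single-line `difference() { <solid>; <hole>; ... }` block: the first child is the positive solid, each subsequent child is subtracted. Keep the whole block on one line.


difference() { translate([241, 444, 0]) cube([5200, 124, 2590]); translate([3190, 444, 0]) cube([827, 124, 2100]); }
translate([241, 5110, 0]) cube([5200, 124, 2590]);
translate([241, 568, 0]) cube([124, 4542, 2590]);
translate([5317, 568, 0]) cube([124, 4542, 2590]);


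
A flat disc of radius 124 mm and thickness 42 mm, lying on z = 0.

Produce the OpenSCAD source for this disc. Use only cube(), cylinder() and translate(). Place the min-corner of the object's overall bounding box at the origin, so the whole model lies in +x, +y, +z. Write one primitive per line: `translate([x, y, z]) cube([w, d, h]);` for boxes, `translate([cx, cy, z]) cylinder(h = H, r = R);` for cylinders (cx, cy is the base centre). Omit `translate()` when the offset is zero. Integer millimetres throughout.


translate([124, 124, 0]) cylinder(h = 42, r = 124);


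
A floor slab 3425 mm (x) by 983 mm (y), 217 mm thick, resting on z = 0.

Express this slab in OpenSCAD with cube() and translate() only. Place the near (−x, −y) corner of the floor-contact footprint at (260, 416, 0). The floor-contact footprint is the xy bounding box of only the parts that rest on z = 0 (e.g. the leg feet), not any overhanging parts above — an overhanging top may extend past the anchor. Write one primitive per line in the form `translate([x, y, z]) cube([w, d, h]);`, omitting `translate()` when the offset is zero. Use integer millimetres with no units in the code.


translate([260, 416, 0]) cube([3425, 983, 217]);


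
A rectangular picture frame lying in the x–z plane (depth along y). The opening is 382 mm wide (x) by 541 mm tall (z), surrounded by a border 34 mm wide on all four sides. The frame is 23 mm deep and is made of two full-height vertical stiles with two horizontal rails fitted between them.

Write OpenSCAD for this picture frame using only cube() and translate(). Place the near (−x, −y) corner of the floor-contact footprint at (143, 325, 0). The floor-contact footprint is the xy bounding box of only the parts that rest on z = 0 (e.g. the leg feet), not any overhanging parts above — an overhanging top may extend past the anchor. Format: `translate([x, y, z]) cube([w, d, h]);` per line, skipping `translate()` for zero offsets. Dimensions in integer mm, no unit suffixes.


translate([143, 325, 0]) cube([34, 23, 609]);
translate([559, 325, 0]) cube([34, 23, 609]);
translate([177, 325, 0]) cube([382, 23, 34]);
translate([177, 325, 575]) cube([382, 23, 34]);


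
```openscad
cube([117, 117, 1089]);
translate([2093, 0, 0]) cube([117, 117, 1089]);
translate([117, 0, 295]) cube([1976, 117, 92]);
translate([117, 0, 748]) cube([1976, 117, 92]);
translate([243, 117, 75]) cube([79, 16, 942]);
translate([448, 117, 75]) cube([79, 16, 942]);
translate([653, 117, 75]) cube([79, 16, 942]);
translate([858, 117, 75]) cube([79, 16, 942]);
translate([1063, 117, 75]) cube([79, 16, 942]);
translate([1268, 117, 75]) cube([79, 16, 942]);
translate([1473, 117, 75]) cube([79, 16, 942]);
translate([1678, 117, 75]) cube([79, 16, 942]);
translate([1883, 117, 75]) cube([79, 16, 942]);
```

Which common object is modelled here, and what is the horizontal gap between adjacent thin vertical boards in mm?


A fence section. The picket gap is 126 mm.

Two posts, two rails, 9 pickets — a fence section. Span 1976 mm holds 9 pickets of 79 mm with 10 equal gaps: ⌊(1976 − 9·79) / 10⌋ = 126 mm.


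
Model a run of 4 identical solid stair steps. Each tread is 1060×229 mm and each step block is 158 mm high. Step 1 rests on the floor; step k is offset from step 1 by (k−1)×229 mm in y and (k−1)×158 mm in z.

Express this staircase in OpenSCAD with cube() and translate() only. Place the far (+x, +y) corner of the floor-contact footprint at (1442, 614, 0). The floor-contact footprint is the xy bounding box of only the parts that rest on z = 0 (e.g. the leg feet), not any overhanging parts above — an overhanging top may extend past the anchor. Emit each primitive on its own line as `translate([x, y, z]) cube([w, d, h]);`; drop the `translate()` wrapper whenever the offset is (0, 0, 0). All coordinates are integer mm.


translate([382, 385, 0]) cube([1060, 229, 158]);
translate([382, 614, 158]) cube([1060, 229, 158]);
translate([382, 843, 316]) cube([1060, 229, 158]);
translate([382, 1072, 474]) cube([1060, 229, 158]);


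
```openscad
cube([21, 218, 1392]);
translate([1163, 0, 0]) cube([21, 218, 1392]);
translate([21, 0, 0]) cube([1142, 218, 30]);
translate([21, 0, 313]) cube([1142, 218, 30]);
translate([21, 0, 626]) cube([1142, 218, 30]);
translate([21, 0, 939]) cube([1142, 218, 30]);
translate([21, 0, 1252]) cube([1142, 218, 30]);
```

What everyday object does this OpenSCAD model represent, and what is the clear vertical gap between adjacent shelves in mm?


A bookshelf. The clear shelf gap is 283 mm.

Two tall side panels with 5 horizontal boards between them — a bookshelf. The first two shelf undersides are at z = 0 and z = 313; with shelf thickness 30, the clear gap is 313 − 0 − 30 = 283 mm.


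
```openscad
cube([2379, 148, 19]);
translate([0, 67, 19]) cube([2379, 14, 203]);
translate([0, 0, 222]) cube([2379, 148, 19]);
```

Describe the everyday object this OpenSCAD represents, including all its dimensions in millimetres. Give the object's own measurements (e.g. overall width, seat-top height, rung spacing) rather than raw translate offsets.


An I-beam lying along x, 2379 mm long. Overall section height 241 mm. Two flanges 148 mm wide (y) and 19 mm thick, one on the floor and one at the top; a web 14 mm thick runs between them, centred on the flange width.


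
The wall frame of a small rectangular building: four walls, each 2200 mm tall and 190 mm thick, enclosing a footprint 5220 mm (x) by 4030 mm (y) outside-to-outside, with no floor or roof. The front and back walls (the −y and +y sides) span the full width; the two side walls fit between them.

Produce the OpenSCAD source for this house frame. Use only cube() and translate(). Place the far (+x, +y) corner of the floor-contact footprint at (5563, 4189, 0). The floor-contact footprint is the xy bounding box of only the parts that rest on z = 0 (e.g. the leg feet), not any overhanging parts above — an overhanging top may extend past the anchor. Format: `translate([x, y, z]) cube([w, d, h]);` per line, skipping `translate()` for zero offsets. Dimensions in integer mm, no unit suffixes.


translate([343, 159, 0]) cube([5220, 190, 2200]);
translate([343, 3999, 0]) cube([5220, 190, 2200]);
translate([343, 349, 0]) cube([190, 3650, 2200]);
translate([5373, 349, 0]) cube([190, 3650, 2200]);


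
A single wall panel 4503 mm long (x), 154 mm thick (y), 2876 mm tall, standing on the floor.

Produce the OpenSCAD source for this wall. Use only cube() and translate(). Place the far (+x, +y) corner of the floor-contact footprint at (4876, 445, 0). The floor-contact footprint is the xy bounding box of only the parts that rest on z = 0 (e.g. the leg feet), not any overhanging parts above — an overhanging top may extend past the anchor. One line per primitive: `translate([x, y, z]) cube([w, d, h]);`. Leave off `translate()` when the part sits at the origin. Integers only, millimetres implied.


translate([373, 291, 0]) cube([4503, 154, 2876]);


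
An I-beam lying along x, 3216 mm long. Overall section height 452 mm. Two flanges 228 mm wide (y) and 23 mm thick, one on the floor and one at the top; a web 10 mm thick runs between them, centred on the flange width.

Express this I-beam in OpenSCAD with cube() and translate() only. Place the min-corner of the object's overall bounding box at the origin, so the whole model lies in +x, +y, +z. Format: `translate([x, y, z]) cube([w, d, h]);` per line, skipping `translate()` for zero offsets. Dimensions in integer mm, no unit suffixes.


cube([3216, 228, 23]);
translate([0, 109, 23]) cube([3216, 10, 406]);
translate([0, 0, 429]) cube([3216, 228, 23]);


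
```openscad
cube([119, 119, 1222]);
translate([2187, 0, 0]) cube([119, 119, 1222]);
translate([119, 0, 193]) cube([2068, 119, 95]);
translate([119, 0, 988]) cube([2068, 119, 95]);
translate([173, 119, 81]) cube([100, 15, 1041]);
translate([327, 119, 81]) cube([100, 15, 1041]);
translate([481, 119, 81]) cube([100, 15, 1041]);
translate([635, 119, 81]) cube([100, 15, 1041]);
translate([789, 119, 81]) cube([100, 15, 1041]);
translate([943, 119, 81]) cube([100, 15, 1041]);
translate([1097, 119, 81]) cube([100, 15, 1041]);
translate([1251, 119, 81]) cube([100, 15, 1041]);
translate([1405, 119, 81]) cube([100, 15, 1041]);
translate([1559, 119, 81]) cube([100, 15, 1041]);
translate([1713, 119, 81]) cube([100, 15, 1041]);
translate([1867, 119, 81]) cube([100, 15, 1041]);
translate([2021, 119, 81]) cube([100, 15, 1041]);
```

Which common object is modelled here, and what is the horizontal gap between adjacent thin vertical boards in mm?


A fence section. The picket gap is 54 mm.

Two posts, two rails, 13 pickets — a fence section. Span 2068 mm holds 13 pickets of 100 mm with 14 equal gaps: ⌊(2068 − 13·100) / 14⌋ = 54 mm.


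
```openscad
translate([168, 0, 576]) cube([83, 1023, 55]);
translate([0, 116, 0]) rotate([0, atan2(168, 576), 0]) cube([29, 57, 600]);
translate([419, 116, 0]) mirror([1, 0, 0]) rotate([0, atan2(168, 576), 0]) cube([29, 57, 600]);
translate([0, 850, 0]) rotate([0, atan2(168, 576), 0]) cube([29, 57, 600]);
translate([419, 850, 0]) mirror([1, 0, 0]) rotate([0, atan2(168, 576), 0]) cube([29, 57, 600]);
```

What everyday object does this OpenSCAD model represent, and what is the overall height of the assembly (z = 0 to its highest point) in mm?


A sawhorse. The overall height is 631 mm.

A beam across two mirrored pairs of raked legs — a sawhorse. The beam's underside is at z = 576 (matching the legs' vertical rise in atan2(168, 576)) and the beam is 55 mm tall, so its top is at 576 + 55 = 631 mm. The raked legs top out at the beam's underside, so that is the highest point.


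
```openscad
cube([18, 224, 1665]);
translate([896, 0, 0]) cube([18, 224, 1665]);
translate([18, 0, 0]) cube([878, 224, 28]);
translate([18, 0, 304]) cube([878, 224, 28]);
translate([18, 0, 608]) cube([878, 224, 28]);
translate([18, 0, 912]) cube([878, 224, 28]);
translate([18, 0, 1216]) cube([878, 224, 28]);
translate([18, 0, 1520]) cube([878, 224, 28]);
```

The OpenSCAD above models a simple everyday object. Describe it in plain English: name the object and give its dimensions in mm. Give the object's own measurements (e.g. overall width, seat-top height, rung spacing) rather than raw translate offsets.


An open bookshelf. Two side panels, each 18 mm thick, 224 mm deep and 1665 mm tall, stand 914 mm apart (outside-to-outside). Between them sit 6 shelves, each 28 mm thick and 224 mm deep, spanning the full gap between the sides. The bottom shelf rests on the floor (its underside at z = 0) and the clear gap between one shelf's top and the next shelf's underside is 276 mm.
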